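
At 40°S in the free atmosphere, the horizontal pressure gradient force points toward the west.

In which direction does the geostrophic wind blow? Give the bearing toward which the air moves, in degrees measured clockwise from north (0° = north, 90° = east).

180°

The pressure-gradient force points toward the west (bearing 270°).
Geostrophic balance: in the Southern Hemisphere the Coriolis force deflects motion to the left, so the geostrophic wind blows 90° to the left of the pressure-gradient force (low pressure on the right).
Rotating 270° by 90° counterclockwise gives 180° — the wind blows toward the south.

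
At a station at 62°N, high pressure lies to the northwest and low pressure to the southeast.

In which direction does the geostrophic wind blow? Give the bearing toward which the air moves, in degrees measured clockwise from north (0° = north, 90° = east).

225°

The pressure-gradient force points toward the southeast (bearing 135°).
Geostrophic balance: in the Northern Hemisphere the Coriolis force deflects motion to the right, so the geostrophic wind blows 90° to the right of the pressure-gradient force (low pressure on the left).
Rotating 135° by 90° clockwise gives 225° — the wind blows toward the southwest.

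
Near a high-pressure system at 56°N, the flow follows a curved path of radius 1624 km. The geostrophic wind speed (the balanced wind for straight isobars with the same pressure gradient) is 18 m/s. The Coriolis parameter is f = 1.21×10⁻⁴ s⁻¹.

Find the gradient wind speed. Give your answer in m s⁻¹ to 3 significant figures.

Around a high, pressure-gradient force acts outward with centrifugal, so Coriolis balances both:
fV = (1/ρ)|∂P/∂n| + V²/R  →  V² − fR·V + fR·V_g = 0
With fR = 1.21×10⁻⁴ × 1624×10³ m = 197 m/s:
V = [fR − √((fR)² − 4 fR V_g)]/2 = [197 − √(197² − 4×197×18)]/2 = 20 m/s
Supergeostrophic (V > V_g = 18 m/s), as expected around a high.

20.0 m s⁻¹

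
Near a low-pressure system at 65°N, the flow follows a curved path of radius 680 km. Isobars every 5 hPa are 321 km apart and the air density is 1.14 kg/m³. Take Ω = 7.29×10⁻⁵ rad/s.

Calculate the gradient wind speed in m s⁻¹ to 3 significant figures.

Coriolis parameter at 65°N:
f = 2Ω sin φ = 2 × 7.29×10⁻⁵ × sin 65° = 1.32×10⁻⁴ s⁻¹
Pressure gradient: |∂P/∂n| = 500 Pa / 321000 m = 1.56×10⁻³ Pa/m
Geostrophic speed: V_g = |∂P/∂n|/(fρ) = 1.56×10⁻³/(1.32×10⁻⁴ × 1.14) = 10.3 m/s
Around a low, centrifugal force acts outward with Coriolis, so pressure-gradient force balances both:
(1/ρ)|∂P/∂n| = fV + V²/R  →  V² + fR·V − fR·V_g = 0
With fR = 1.32×10⁻⁴ × 680×10³ m = 89.9 m/s:
V = [−fR + √((fR)² + 4 fR V_g)]/2 = [−89.9 + √(89.9² + 4×89.9×10.3)]/2 = 9.36 m/s
Subgeostrophic (V < V_g = 10.3 m/s), as expected around a low.

9.36 m s⁻¹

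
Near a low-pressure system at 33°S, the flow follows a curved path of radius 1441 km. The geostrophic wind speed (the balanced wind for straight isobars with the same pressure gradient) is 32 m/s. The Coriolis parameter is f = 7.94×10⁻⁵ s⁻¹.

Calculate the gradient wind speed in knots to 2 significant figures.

51 knots

Around a low, centrifugal force acts outward with Coriolis, so pressure-gradient force balances both:
(1/ρ)|∂P/∂n| = fV + V²/R  →  V² + fR·V − fR·V_g = 0
With fR = 7.94×10⁻⁵ × 1441×10³ m = 114 m/s:
V = [−fR + √((fR)² + 4 fR V_g)]/2 = [−114 + √(114² + 4×114×32)]/2 = 26.1 m/s
Subgeostrophic (V < V_g = 32 m/s), as expected around a low.
Converting: 26.1 m/s × 1.944 = 51 knots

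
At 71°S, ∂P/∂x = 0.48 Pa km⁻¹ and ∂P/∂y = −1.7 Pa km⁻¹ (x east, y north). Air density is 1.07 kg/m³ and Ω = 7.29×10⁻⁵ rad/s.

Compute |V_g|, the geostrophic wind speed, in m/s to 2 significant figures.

12 m/s

Coriolis parameter at 71°S:
f = 2Ω sin φ = 2 × 7.29×10⁻⁵ × sin 71° = 1.38×10⁻⁴ s⁻¹
In the Southern Hemisphere f is negative: f = −1.38×10⁻⁴ s⁻¹.
Component geostrophic relations (x east, y north):
u_g = −(1/(fρ)) ∂P/∂y,  v_g = (1/(fρ)) ∂P/∂x
u_g = −(−1.7×10⁻³)/(−1.38×10⁻⁴ × 1.07) = −11.5 m/s;  v_g = (0.48×10⁻³)/(−1.38×10⁻⁴ × 1.07) = −3.25 m/s
|V_g| = √(u_g² + v_g²) = 12.0 m/s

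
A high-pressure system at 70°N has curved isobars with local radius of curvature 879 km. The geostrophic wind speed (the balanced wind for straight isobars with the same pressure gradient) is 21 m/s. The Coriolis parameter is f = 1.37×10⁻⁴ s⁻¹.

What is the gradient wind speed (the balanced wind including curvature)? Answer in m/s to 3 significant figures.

Around a high, pressure-gradient force acts outward with centrifugal, so Coriolis balances both:
fV = (1/ρ)|∂P/∂n| + V²/R  →  V² − fR·V + fR·V_g = 0
With fR = 1.37×10⁻⁴ × 879×10³ m = 120 m/s:
V = [fR − √((fR)² − 4 fR V_g)]/2 = [120 − √(120² − 4×120×21)]/2 = 27.1 m/s
Supergeostrophic (V > V_g = 21 m/s), as expected around a high.

27.1 m/s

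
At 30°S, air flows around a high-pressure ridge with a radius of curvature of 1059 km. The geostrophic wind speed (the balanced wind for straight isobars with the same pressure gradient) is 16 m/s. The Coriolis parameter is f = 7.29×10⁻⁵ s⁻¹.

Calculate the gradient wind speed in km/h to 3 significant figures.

81.5 km/h

Around a high, pressure-gradient force acts outward with centrifugal, so Coriolis balances both:
fV = (1/ρ)|∂P/∂n| + V²/R  →  V² − fR·V + fR·V_g = 0
With fR = 7.29×10⁻⁵ × 1059×10³ m = 77.2 m/s:
V = [fR − √((fR)² − 4 fR V_g)]/2 = [77.2 − √(77.2² − 4×77.2×16)]/2 = 22.6 m/s
Supergeostrophic (V > V_g = 16 m/s), as expected around a high.
Converting: 22.6 m/s × 3.6 = 81.5 km/h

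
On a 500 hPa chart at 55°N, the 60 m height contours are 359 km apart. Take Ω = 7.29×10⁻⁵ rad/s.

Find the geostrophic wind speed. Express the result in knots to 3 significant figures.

Coriolis parameter at 55°N:
f = 2Ω sin φ = 2 × 7.29×10⁻⁵ × sin 55° = 1.19×10⁻⁴ s⁻¹
Height gradient: |∂Z/∂n| = 60 m / 359000 m = 1.67×10⁻⁴
On a pressure surface, geostrophic balance gives V_g = (g/f)|∂Z/∂n|:
V_g = 9.81 × 1.67×10⁻⁴ / 1.19×10⁻⁴ = 13.7 m/s
Converting: 13.7 m/s × 1.944 = 26.7 knots

26.7 knots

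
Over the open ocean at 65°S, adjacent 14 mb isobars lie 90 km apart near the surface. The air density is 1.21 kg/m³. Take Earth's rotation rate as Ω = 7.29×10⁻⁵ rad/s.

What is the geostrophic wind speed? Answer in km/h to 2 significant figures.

350 km/h

Coriolis parameter at 65°S:
f = 2Ω sin φ = 2 × 7.29×10⁻⁵ × sin 65° = 1.32×10⁻⁴ s⁻¹
Pressure gradient: |∂P/∂n| = 1400 Pa / 90000 m = 1.56×10⁻² Pa/m
Geostrophic balance (pressure-gradient force = Coriolis force):
V_g = (1/(fρ)) |∂P/∂n| = 1.56×10⁻² / (1.32×10⁻⁴ × 1.21) = 97.3 m/s
Converting: 97.3 m/s × 3.6 = 350 km/h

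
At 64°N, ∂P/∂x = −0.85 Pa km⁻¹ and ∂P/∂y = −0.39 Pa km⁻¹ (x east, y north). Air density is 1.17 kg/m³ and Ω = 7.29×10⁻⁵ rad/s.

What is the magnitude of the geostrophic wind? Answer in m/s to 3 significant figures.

6.10 m/s

Coriolis parameter at 64°N:
f = 2Ω sin φ = 2 × 7.29×10⁻⁵ × sin 64° = 1.31×10⁻⁴ s⁻¹
Component geostrophic relations (x east, y north):
u_g = −(1/(fρ)) ∂P/∂y,  v_g = (1/(fρ)) ∂P/∂x
u_g = −(−0.39×10⁻³)/(1.31×10⁻⁴ × 1.17) = 2.54 m/s;  v_g = (−0.85×10⁻³)/(1.31×10⁻⁴ × 1.17) = −5.54 m/s
|V_g| = √(u_g² + v_g²) = 6.10 m/s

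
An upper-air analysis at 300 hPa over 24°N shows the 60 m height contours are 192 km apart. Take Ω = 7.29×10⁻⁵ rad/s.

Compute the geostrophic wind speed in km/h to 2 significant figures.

190 km/h

Coriolis parameter at 24°N:
f = 2Ω sin φ = 2 × 7.29×10⁻⁵ × sin 24° = 5.93×10⁻⁵ s⁻¹
Height gradient: |∂Z/∂n| = 60 m / 192000 m = 3.12×10⁻⁴
On a pressure surface, geostrophic balance gives V_g = (g/f)|∂Z/∂n|:
V_g = 9.81 × 3.12×10⁻⁴ / 5.93×10⁻⁵ = 51.7 m/s
Converting: 51.7 m/s × 3.6 = 190 km/h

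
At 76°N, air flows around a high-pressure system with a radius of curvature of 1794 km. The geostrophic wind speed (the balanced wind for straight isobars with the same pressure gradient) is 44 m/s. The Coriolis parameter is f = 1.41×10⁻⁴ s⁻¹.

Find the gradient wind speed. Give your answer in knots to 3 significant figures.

Around a high, pressure-gradient force acts outward with centrifugal, so Coriolis balances both:
fV = (1/ρ)|∂P/∂n| + V²/R  →  V² − fR·V + fR·V_g = 0
With fR = 1.41×10⁻⁴ × 1794×10³ m = 253 m/s:
V = [fR − √((fR)² − 4 fR V_g)]/2 = [253 − √(253² − 4×253×44)]/2 = 56.7 m/s
Supergeostrophic (V > V_g = 44 m/s), as expected around a high.
Converting: 56.7 m/s × 1.944 = 110 knots

110 knots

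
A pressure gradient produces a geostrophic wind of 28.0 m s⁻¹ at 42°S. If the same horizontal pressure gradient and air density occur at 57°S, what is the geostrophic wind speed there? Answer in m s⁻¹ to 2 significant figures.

22 m s⁻¹

With the same pressure gradient and density, V_g ∝ 1/f ∝ 1/sin φ.
V₂ = V₁ · sin φ₁ / sin φ₂ = 28.0 × sin 42° / sin 57°
V₂ = 28.0 × 0.6691/0.8387 = 22 m s⁻¹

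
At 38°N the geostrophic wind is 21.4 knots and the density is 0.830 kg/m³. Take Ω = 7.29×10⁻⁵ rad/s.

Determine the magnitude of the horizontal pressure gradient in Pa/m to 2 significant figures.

Coriolis parameter at 38°N:
f = 2Ω sin φ = 2 × 7.29×10⁻⁵ × sin 38° = 8.98×10⁻⁵ s⁻¹
Wind speed in SI: 21.4 knots = 11.0 m/s
Geostrophic balance rearranged: |∂P/∂n| = f ρ V_g
|∂P/∂n| = 8.98×10⁻⁵ × 0.830 × 11.0 = 8.20×10⁻⁴ Pa/m

8.2×10⁻⁴ Pa/m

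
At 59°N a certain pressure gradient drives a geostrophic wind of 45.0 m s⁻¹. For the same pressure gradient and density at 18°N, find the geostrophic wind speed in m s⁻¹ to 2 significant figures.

With the same pressure gradient and density, V_g ∝ 1/f ∝ 1/sin φ.
V₂ = V₁ · sin φ₁ / sin φ₂ = 45.0 × sin 59° / sin 18°
V₂ = 45.0 × 0.8572/0.3090 = 120 m s⁻¹

120 m s⁻¹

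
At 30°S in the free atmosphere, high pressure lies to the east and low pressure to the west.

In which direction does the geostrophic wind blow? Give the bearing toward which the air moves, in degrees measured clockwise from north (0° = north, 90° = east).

180°

The pressure-gradient force points toward the west (bearing 270°).
Geostrophic balance: in the Southern Hemisphere the Coriolis force deflects motion to the left, so the geostrophic wind blows 90° to the left of the pressure-gradient force (low pressure on the right).
Rotating 270° by 90° counterclockwise gives 180° — the wind blows toward the south.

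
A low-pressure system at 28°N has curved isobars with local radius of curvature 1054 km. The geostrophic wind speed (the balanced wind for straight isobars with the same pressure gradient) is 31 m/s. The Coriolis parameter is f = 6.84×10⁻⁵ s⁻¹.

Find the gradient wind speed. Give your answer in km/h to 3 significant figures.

84.3 km/h

Around a low, centrifugal force acts outward with Coriolis, so pressure-gradient force balances both:
(1/ρ)|∂P/∂n| = fV + V²/R  →  V² + fR·V − fR·V_g = 0
With fR = 6.84×10⁻⁵ × 1054×10³ m = 72.1 m/s:
V = [−fR + √((fR)² + 4 fR V_g)]/2 = [−72.1 + √(72.1² + 4×72.1×31)]/2 = 23.4 m/s
Subgeostrophic (V < V_g = 31 m/s), as expected around a low.
Converting: 23.4 m/s × 3.6 = 84.3 km/h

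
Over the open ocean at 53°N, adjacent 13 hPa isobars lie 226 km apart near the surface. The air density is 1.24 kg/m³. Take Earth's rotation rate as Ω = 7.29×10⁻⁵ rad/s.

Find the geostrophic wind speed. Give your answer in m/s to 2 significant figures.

Coriolis parameter at 53°N:
f = 2Ω sin φ = 2 × 7.29×10⁻⁵ × sin 53° = 1.16×10⁻⁴ s⁻¹
Pressure gradient: |∂P/∂n| = 1300 Pa / 226000 m = 5.75×10⁻³ Pa/m
Geostrophic balance (pressure-gradient force = Coriolis force):
V_g = (1/(fρ)) |∂P/∂n| = 5.75×10⁻³ / (1.16×10⁻⁴ × 1.24) = 39.8 m/s

40 m/s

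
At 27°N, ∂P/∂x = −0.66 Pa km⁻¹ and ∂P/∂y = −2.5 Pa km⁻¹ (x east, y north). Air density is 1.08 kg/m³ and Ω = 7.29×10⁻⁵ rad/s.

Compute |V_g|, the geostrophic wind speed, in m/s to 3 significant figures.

Coriolis parameter at 27°N:
f = 2Ω sin φ = 2 × 7.29×10⁻⁵ × sin 27° = 6.62×10⁻⁵ s⁻¹
Component geostrophic relations (x east, y north):
u_g = −(1/(fρ)) ∂P/∂y,  v_g = (1/(fρ)) ∂P/∂x
u_g = −(−2.5×10⁻³)/(6.62×10⁻⁵ × 1.08) = 35.0 m/s;  v_g = (−0.66×10⁻³)/(6.62×10⁻⁵ × 1.08) = −9.23 m/s
|V_g| = √(u_g² + v_g²) = 36.2 m/s

36.2 m/s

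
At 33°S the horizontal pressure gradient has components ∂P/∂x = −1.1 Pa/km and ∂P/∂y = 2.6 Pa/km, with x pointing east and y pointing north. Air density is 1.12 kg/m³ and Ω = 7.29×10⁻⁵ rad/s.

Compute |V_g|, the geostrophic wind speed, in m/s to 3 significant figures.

31.7 m/s

Coriolis parameter at 33°S:
f = 2Ω sin φ = 2 × 7.29×10⁻⁵ × sin 33° = 7.94×10⁻⁵ s⁻¹
In the Southern Hemisphere f is negative: f = −7.94×10⁻⁵ s⁻¹.
Component geostrophic relations (x east, y north):
u_g = −(1/(fρ)) ∂P/∂y,  v_g = (1/(fρ)) ∂P/∂x
u_g = −(2.6×10⁻³)/(−7.94×10⁻⁵ × 1.12) = 29.2 m/s;  v_g = (−1.1×10⁻³)/(−7.94×10⁻⁵ × 1.12) = 12.4 m/s
|V_g| = √(u_g² + v_g²) = 31.7 m/s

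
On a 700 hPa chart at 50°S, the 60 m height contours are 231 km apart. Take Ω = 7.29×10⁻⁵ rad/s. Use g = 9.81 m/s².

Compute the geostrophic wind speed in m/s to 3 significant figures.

Coriolis parameter at 50°S:
f = 2Ω sin φ = 2 × 7.29×10⁻⁵ × sin 50° = 1.12×10⁻⁴ s⁻¹
Height gradient: |∂Z/∂n| = 60 m / 231000 m = 2.60×10⁻⁴
On a pressure surface, geostrophic balance gives V_g = (g/f)|∂Z/∂n|:
V_g = 9.81 × 2.60×10⁻⁴ / 1.12×10⁻⁴ = 22.8 m/s

22.8 m/s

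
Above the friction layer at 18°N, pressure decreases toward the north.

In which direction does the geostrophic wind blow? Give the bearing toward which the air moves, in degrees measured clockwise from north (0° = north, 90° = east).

The pressure-gradient force points toward the north (bearing 000°).
Geostrophic balance: in the Northern Hemisphere the Coriolis force deflects motion to the right, so the geostrophic wind blows 90° to the right of the pressure-gradient force (low pressure on the left).
Rotating 000° by 90° clockwise gives 090° — the wind blows toward the east.

090°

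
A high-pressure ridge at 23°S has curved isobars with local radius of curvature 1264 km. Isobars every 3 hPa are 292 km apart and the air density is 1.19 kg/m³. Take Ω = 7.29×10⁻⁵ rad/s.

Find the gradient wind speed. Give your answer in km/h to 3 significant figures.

78.1 km/h

Coriolis parameter at 23°S:
f = 2Ω sin φ = 2 × 7.29×10⁻⁵ × sin 23° = 5.70×10⁻⁵ s⁻¹
Pressure gradient: |∂P/∂n| = 300 Pa / 292000 m = 1.03×10⁻³ Pa/m
Geostrophic speed: V_g = |∂P/∂n|/(fρ) = 1.03×10⁻³/(5.70×10⁻⁵ × 1.19) = 15.2 m/s
Around a high, pressure-gradient force acts outward with centrifugal, so Coriolis balances both:
fV = (1/ρ)|∂P/∂n| + V²/R  →  V² − fR·V + fR·V_g = 0
With fR = 5.70×10⁻⁵ × 1264×10³ m = 72.0 m/s:
V = [fR − √((fR)² − 4 fR V_g)]/2 = [72.0 − √(72.0² − 4×72.0×15.2)]/2 = 21.7 m/s
Supergeostrophic (V > V_g = 15.2 m/s), as expected around a high.
Converting: 21.7 m/s × 3.6 = 78.1 km/h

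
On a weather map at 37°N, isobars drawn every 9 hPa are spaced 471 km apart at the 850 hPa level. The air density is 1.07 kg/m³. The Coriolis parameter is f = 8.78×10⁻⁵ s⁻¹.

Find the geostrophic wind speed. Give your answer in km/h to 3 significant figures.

Pressure gradient: |∂P/∂n| = 900 Pa / 471000 m = 1.91×10⁻³ Pa/m
Geostrophic balance (pressure-gradient force = Coriolis force):
V_g = (1/(fρ)) |∂P/∂n| = 1.91×10⁻³ / (8.78×10⁻⁵ × 1.07) = 20.3 m/s
Converting: 20.3 m/s × 3.6 = 73.2 km/h

73.2 km/h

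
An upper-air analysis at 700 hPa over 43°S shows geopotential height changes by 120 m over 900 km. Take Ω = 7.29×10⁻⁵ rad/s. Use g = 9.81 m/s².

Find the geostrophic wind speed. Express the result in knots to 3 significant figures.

25.6 knots

Coriolis parameter at 43°S:
f = 2Ω sin φ = 2 × 7.29×10⁻⁵ × sin 43° = 9.94×10⁻⁵ s⁻¹
Height gradient: |∂Z/∂n| = 120 m / 900000 m = 1.33×10⁻⁴
On a pressure surface, geostrophic balance gives V_g = (g/f)|∂Z/∂n|:
V_g = 9.81 × 1.33×10⁻⁴ / 9.94×10⁻⁵ = 13.2 m/s
Converting: 13.2 m/s × 1.944 = 25.6 knots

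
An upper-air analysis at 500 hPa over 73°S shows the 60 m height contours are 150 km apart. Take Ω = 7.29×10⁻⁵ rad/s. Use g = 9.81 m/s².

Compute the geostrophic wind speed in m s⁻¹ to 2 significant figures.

Coriolis parameter at 73°S:
f = 2Ω sin φ = 2 × 7.29×10⁻⁵ × sin 73° = 1.39×10⁻⁴ s⁻¹
Height gradient: |∂Z/∂n| = 60 m / 150000 m = 4.00×10⁻⁴
On a pressure surface, geostrophic balance gives V_g = (g/f)|∂Z/∂n|:
V_g = 9.81 × 4.00×10⁻⁴ / 1.39×10⁻⁴ = 28.1 m/s

28 m s⁻¹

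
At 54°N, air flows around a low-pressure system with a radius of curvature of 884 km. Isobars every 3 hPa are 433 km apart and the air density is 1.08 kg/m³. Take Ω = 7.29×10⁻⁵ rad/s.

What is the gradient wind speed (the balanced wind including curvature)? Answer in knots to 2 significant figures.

10 knots

Coriolis parameter at 54°N:
f = 2Ω sin φ = 2 × 7.29×10⁻⁵ × sin 54° = 1.18×10⁻⁴ s⁻¹
Pressure gradient: |∂P/∂n| = 300 Pa / 433000 m = 6.93×10⁻⁴ Pa/m
Geostrophic speed: V_g = |∂P/∂n|/(fρ) = 6.93×10⁻⁴/(1.18×10⁻⁴ × 1.08) = 5.44 m/s
Around a low, centrifugal force acts outward with Coriolis, so pressure-gradient force balances both:
(1/ρ)|∂P/∂n| = fV + V²/R  →  V² + fR·V − fR·V_g = 0
With fR = 1.18×10⁻⁴ × 884×10³ m = 104 m/s:
V = [−fR + √((fR)² + 4 fR V_g)]/2 = [−104 + √(104² + 4×104×5.44)]/2 = 5.18 m/s
Subgeostrophic (V < V_g = 5.44 m/s), as expected around a low.
Converting: 5.18 m/s × 1.944 = 10 knots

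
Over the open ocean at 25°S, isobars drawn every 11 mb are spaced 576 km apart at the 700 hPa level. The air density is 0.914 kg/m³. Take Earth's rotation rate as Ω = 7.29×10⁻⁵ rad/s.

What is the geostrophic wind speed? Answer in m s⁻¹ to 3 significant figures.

33.9 m s⁻¹

Coriolis parameter at 25°S:
f = 2Ω sin φ = 2 × 7.29×10⁻⁵ × sin 25° = 6.16×10⁻⁵ s⁻¹
Pressure gradient: |∂P/∂n| = 1100 Pa / 576000 m = 1.91×10⁻³ Pa/m
Geostrophic balance (pressure-gradient force = Coriolis force):
V_g = (1/(fρ)) |∂P/∂n| = 1.91×10⁻³ / (6.16×10⁻⁵ × 0.914) = 33.9 m/s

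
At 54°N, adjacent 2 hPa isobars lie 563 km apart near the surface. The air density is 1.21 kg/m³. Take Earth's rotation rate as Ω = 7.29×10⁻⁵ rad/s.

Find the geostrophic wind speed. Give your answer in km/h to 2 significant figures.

Coriolis parameter at 54°N:
f = 2Ω sin φ = 2 × 7.29×10⁻⁵ × sin 54° = 1.18×10⁻⁴ s⁻¹
Pressure gradient: |∂P/∂n| = 200 Pa / 563000 m = 3.55×10⁻⁴ Pa/m
Geostrophic balance (pressure-gradient force = Coriolis force):
V_g = (1/(fρ)) |∂P/∂n| = 3.55×10⁻⁴ / (1.18×10⁻⁴ × 1.21) = 2.49 m/s
Converting: 2.49 m/s × 3.6 = 9.0 km/h

9.0 km/h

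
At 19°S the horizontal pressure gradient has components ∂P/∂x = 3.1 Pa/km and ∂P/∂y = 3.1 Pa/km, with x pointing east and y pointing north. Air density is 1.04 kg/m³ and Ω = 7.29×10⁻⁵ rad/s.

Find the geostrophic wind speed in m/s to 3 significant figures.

Coriolis parameter at 19°S:
f = 2Ω sin φ = 2 × 7.29×10⁻⁵ × sin 19° = 4.75×10⁻⁵ s⁻¹
In the Southern Hemisphere f is negative: f = −4.75×10⁻⁵ s⁻¹.
Component geostrophic relations (x east, y north):
u_g = −(1/(fρ)) ∂P/∂y,  v_g = (1/(fρ)) ∂P/∂x
u_g = −(3.1×10⁻³)/(−4.75×10⁻⁵ × 1.04) = 62.8 m/s;  v_g = (3.1×10⁻³)/(−4.75×10⁻⁵ × 1.04) = −62.8 m/s
|V_g| = √(u_g² + v_g²) = 88.8 m/s

88.8 m/s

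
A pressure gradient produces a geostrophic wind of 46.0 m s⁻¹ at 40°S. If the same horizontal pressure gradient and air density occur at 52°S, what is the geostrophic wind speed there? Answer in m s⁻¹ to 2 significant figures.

With the same pressure gradient and density, V_g ∝ 1/f ∝ 1/sin φ.
V₂ = V₁ · sin φ₁ / sin φ₂ = 46.0 × sin 40° / sin 52°
V₂ = 46.0 × 0.6428/0.7880 = 38 m s⁻¹

38 m s⁻¹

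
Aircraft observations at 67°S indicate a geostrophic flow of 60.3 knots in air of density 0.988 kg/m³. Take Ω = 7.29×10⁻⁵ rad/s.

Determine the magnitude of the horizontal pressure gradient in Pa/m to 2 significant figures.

Coriolis parameter at 67°S:
f = 2Ω sin φ = 2 × 7.29×10⁻⁵ × sin 67° = 1.34×10⁻⁴ s⁻¹
Wind speed in SI: 60.3 knots = 31.0 m/s
Geostrophic balance rearranged: |∂P/∂n| = f ρ V_g
|∂P/∂n| = 1.34×10⁻⁴ × 0.988 × 31.0 = 4.11×10⁻³ Pa/m

4.1×10⁻³ Pa/m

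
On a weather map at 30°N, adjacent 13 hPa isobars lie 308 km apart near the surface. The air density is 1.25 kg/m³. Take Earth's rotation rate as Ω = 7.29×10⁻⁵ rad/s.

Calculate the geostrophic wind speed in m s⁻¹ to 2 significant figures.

46 m s⁻¹

Coriolis parameter at 30°N:
f = 2Ω sin φ = 2 × 7.29×10⁻⁵ × sin 30° = 7.29×10⁻⁵ s⁻¹
Pressure gradient: |∂P/∂n| = 1300 Pa / 308000 m = 4.22×10⁻³ Pa/m
Geostrophic balance (pressure-gradient force = Coriolis force):
V_g = (1/(fρ)) |∂P/∂n| = 4.22×10⁻³ / (7.29×10⁻⁵ × 1.25) = 46.3 m/s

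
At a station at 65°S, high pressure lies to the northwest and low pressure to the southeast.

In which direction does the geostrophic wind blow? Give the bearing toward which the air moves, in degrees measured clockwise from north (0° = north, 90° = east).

045°

The pressure-gradient force points toward the southeast (bearing 135°).
Geostrophic balance: in the Southern Hemisphere the Coriolis force deflects motion to the left, so the geostrophic wind blows 90° to the left of the pressure-gradient force (low pressure on the right).
Rotating 135° by 90° counterclockwise gives 045° — the wind blows toward the northeast.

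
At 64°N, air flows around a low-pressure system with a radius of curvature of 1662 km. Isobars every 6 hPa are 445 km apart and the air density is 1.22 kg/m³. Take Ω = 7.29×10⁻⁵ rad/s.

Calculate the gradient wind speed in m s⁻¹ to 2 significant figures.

Coriolis parameter at 64°N:
f = 2Ω sin φ = 2 × 7.29×10⁻⁵ × sin 64° = 1.31×10⁻⁴ s⁻¹
Pressure gradient: |∂P/∂n| = 600 Pa / 445000 m = 1.35×10⁻³ Pa/m
Geostrophic speed: V_g = |∂P/∂n|/(fρ) = 1.35×10⁻³/(1.31×10⁻⁴ × 1.22) = 8.43 m/s
Around a low, centrifugal force acts outward with Coriolis, so pressure-gradient force balances both:
(1/ρ)|∂P/∂n| = fV + V²/R  →  V² + fR·V − fR·V_g = 0
With fR = 1.31×10⁻⁴ × 1662×10³ m = 218 m/s:
V = [−fR + √((fR)² + 4 fR V_g)]/2 = [−218 + √(218² + 4×218×8.43)]/2 = 8.13 m/s
Subgeostrophic (V < V_g = 8.43 m/s), as expected around a low.

8.1 m s⁻¹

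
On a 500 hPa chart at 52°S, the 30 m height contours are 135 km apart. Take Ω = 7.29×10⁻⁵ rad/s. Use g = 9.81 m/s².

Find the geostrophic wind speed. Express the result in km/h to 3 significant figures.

Coriolis parameter at 52°S:
f = 2Ω sin φ = 2 × 7.29×10⁻⁵ × sin 52° = 1.15×10⁻⁴ s⁻¹
Height gradient: |∂Z/∂n| = 30 m / 135000 m = 2.22×10⁻⁴
On a pressure surface, geostrophic balance gives V_g = (g/f)|∂Z/∂n|:
V_g = 9.81 × 2.22×10⁻⁴ / 1.15×10⁻⁴ = 19.0 m/s
Converting: 19.0 m/s × 3.6 = 68.3 km/h

68.3 km/h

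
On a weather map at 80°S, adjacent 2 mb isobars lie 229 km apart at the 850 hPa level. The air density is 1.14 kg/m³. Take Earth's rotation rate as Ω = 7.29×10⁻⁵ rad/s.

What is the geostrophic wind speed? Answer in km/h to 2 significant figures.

19 km/h

Coriolis parameter at 80°S:
f = 2Ω sin φ = 2 × 7.29×10⁻⁵ × sin 80° = 1.44×10⁻⁴ s⁻¹
Pressure gradient: |∂P/∂n| = 200 Pa / 229000 m = 8.73×10⁻⁴ Pa/m
Geostrophic balance (pressure-gradient force = Coriolis force):
V_g = (1/(fρ)) |∂P/∂n| = 8.73×10⁻⁴ / (1.44×10⁻⁴ × 1.14) = 5.34 m/s
Converting: 5.34 m/s × 3.6 = 19 km/h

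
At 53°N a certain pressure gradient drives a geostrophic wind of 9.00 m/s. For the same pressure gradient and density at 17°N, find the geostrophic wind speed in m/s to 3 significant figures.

With the same pressure gradient and density, V_g ∝ 1/f ∝ 1/sin φ.
V₂ = V₁ · sin φ₁ / sin φ₂ = 9.00 × sin 53° / sin 17°
V₂ = 9.00 × 0.7986/0.2924 = 24.6 m/s

24.6 m/s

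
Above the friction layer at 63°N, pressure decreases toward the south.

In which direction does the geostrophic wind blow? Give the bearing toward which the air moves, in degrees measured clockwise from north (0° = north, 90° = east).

The pressure-gradient force points toward the south (bearing 180°).
Geostrophic balance: in the Northern Hemisphere the Coriolis force deflects motion to the right, so the geostrophic wind blows 90° to the right of the pressure-gradient force (low pressure on the left).
Rotating 180° by 90° clockwise gives 270° — the wind blows toward the west.

270°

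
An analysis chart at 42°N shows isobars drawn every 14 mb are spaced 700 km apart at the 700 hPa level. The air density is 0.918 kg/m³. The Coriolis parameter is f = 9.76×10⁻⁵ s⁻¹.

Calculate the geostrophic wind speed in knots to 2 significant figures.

Pressure gradient: |∂P/∂n| = 1400 Pa / 700000 m = 2.00×10⁻³ Pa/m
Geostrophic balance (pressure-gradient force = Coriolis force):
V_g = (1/(fρ)) |∂P/∂n| = 2.00×10⁻³ / (9.76×10⁻⁵ × 0.918) = 22.3 m/s
Converting: 22.3 m/s × 1.944 = 43 knots

43 knots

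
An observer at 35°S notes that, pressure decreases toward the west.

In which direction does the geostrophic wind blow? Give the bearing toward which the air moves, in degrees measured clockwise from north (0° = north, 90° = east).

180°

The pressure-gradient force points toward the west (bearing 270°).
Geostrophic balance: in the Southern Hemisphere the Coriolis force deflects motion to the left, so the geostrophic wind blows 90° to the left of the pressure-gradient force (low pressure on the right).
Rotating 270° by 90° counterclockwise gives 180° — the wind blows toward the south.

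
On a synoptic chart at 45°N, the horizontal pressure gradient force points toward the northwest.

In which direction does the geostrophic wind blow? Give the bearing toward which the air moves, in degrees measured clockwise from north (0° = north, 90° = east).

The pressure-gradient force points toward the northwest (bearing 315°).
Geostrophic balance: in the Northern Hemisphere the Coriolis force deflects motion to the right, so the geostrophic wind blows 90° to the right of the pressure-gradient force (low pressure on the left).
Rotating 315° by 90° clockwise gives 045° — the wind blows toward the northeast.

045°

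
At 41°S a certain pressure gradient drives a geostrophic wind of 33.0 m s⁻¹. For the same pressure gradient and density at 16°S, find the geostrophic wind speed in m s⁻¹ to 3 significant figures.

78.5 m s⁻¹

With the same pressure gradient and density, V_g ∝ 1/f ∝ 1/sin φ.
V₂ = V₁ · sin φ₁ / sin φ₂ = 33.0 × sin 41° / sin 16°
V₂ = 33.0 × 0.6561/0.2756 = 78.5 m s⁻¹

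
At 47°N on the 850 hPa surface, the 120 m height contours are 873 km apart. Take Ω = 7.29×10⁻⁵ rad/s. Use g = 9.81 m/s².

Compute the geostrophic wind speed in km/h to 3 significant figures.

Coriolis parameter at 47°N:
f = 2Ω sin φ = 2 × 7.29×10⁻⁵ × sin 47° = 1.07×10⁻⁴ s⁻¹
Height gradient: |∂Z/∂n| = 120 m / 873000 m = 1.37×10⁻⁴
On a pressure surface, geostrophic balance gives V_g = (g/f)|∂Z/∂n|:
V_g = 9.81 × 1.37×10⁻⁴ / 1.07×10⁻⁴ = 12.6 m/s
Converting: 12.6 m/s × 3.6 = 45.5 km/h

45.5 km/h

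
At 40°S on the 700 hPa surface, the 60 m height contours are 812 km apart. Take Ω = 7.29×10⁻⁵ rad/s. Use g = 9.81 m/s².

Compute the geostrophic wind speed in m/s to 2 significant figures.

Coriolis parameter at 40°S:
f = 2Ω sin φ = 2 × 7.29×10⁻⁵ × sin 40° = 9.37×10⁻⁵ s⁻¹
Height gradient: |∂Z/∂n| = 60 m / 812000 m = 7.39×10⁻⁵
On a pressure surface, geostrophic balance gives V_g = (g/f)|∂Z/∂n|:
V_g = 9.81 × 7.39×10⁻⁵ / 9.37×10⁻⁵ = 7.73 m/s

7.7 m/s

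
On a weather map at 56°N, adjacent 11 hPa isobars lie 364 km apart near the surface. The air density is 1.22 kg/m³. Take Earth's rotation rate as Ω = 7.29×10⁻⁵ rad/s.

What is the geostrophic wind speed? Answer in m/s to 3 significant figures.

20.5 m/s

Coriolis parameter at 56°N:
f = 2Ω sin φ = 2 × 7.29×10⁻⁵ × sin 56° = 1.21×10⁻⁴ s⁻¹
Pressure gradient: |∂P/∂n| = 1100 Pa / 364000 m = 3.02×10⁻³ Pa/m
Geostrophic balance (pressure-gradient force = Coriolis force):
V_g = (1/(fρ)) |∂P/∂n| = 3.02×10⁻³ / (1.21×10⁻⁴ × 1.22) = 20.5 m/s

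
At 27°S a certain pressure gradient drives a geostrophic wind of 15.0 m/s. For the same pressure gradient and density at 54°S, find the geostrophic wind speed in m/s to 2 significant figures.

With the same pressure gradient and density, V_g ∝ 1/f ∝ 1/sin φ.
V₂ = V₁ · sin φ₁ / sin φ₂ = 15.0 × sin 27° / sin 54°
V₂ = 15.0 × 0.4540/0.8090 = 8.4 m/s

8.4 m/s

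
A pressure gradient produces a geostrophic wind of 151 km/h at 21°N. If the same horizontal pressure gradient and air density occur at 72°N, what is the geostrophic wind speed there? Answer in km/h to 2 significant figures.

57 km/h

With the same pressure gradient and density, V_g ∝ 1/f ∝ 1/sin φ.
V₂ = V₁ · sin φ₁ / sin φ₂ = 151 × sin 21° / sin 72°
V₂ = 151 × 0.3584/0.9511 = 57 km/h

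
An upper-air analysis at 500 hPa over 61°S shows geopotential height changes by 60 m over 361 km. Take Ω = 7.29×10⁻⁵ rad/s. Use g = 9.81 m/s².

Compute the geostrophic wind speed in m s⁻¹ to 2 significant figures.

Coriolis parameter at 61°S:
f = 2Ω sin φ = 2 × 7.29×10⁻⁵ × sin 61° = 1.28×10⁻⁴ s⁻¹
Height gradient: |∂Z/∂n| = 60 m / 361000 m = 1.66×10⁻⁴
On a pressure surface, geostrophic balance gives V_g = (g/f)|∂Z/∂n|:
V_g = 9.81 × 1.66×10⁻⁴ / 1.28×10⁻⁴ = 12.8 m/s

13 m s⁻¹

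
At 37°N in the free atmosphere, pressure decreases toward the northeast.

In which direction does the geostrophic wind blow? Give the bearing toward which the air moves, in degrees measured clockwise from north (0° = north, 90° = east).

The pressure-gradient force points toward the northeast (bearing 045°).
Geostrophic balance: in the Northern Hemisphere the Coriolis force deflects motion to the right, so the geostrophic wind blows 90° to the right of the pressure-gradient force (low pressure on the left).
Rotating 045° by 90° clockwise gives 135° — the wind blows toward the southeast.

135°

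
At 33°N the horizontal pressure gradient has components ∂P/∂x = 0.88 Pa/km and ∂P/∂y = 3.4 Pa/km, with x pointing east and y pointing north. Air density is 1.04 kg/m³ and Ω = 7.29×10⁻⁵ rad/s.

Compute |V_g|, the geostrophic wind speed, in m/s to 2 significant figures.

43 m/s

Coriolis parameter at 33°N:
f = 2Ω sin φ = 2 × 7.29×10⁻⁵ × sin 33° = 7.94×10⁻⁵ s⁻¹
Component geostrophic relations (x east, y north):
u_g = −(1/(fρ)) ∂P/∂y,  v_g = (1/(fρ)) ∂P/∂x
u_g = −(3.4×10⁻³)/(7.94×10⁻⁵ × 1.04) = −41.2 m/s;  v_g = (0.88×10⁻³)/(7.94×10⁻⁵ × 1.04) = 10.7 m/s
|V_g| = √(u_g² + v_g²) = 42.5 m/s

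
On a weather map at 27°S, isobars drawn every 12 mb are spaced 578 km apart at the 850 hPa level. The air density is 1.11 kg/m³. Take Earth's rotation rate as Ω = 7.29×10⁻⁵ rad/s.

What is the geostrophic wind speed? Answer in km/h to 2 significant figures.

Coriolis parameter at 27°S:
f = 2Ω sin φ = 2 × 7.29×10⁻⁵ × sin 27° = 6.62×10⁻⁵ s⁻¹
Pressure gradient: |∂P/∂n| = 1200 Pa / 578000 m = 2.08×10⁻³ Pa/m
Geostrophic balance (pressure-gradient force = Coriolis force):
V_g = (1/(fρ)) |∂P/∂n| = 2.08×10⁻³ / (6.62×10⁻⁵ × 1.11) = 28.3 m/s
Converting: 28.3 m/s × 3.6 = 100 km/h

100 km/h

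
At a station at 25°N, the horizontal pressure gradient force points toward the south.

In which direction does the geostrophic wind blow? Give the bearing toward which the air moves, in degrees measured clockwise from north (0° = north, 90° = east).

The pressure-gradient force points toward the south (bearing 180°).
Geostrophic balance: in the Northern Hemisphere the Coriolis force deflects motion to the right, so the geostrophic wind blows 90° to the right of the pressure-gradient force (low pressure on the left).
Rotating 180° by 90° clockwise gives 270° — the wind blows toward the west.

270°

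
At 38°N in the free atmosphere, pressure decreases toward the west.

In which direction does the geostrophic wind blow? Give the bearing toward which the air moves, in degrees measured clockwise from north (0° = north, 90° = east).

000°

The pressure-gradient force points toward the west (bearing 270°).
Geostrophic balance: in the Northern Hemisphere the Coriolis force deflects motion to the right, so the geostrophic wind blows 90° to the right of the pressure-gradient force (low pressure on the left).
Rotating 270° by 90° clockwise gives 000° — the wind blows toward the north.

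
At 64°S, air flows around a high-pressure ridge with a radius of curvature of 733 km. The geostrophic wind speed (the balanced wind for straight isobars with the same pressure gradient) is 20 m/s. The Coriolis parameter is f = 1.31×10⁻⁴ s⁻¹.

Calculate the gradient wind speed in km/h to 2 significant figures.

100 km/h

Around a high, pressure-gradient force acts outward with centrifugal, so Coriolis balances both:
fV = (1/ρ)|∂P/∂n| + V²/R  →  V² − fR·V + fR·V_g = 0
With fR = 1.31×10⁻⁴ × 733×10³ m = 96.0 m/s:
V = [fR − √((fR)² − 4 fR V_g)]/2 = [96.0 − √(96.0² − 4×96.0×20)]/2 = 28.4 m/s
Supergeostrophic (V > V_g = 20 m/s), as expected around a high.
Converting: 28.4 m/s × 3.6 = 100 km/h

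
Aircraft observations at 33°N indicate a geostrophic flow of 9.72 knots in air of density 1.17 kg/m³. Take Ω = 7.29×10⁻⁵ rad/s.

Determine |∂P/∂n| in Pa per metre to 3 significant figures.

4.65×10⁻⁴ Pa/m

Coriolis parameter at 33°N:
f = 2Ω sin φ = 2 × 7.29×10⁻⁵ × sin 33° = 7.94×10⁻⁵ s⁻¹
Wind speed in SI: 9.72 knots = 5.00 m/s
Geostrophic balance rearranged: |∂P/∂n| = f ρ V_g
|∂P/∂n| = 7.94×10⁻⁵ × 1.17 × 5.00 = 4.65×10⁻⁴ Pa/m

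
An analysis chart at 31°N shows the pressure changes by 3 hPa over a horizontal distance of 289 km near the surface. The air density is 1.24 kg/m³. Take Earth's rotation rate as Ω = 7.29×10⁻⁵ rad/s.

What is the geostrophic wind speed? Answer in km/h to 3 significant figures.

40.1 km/h

Coriolis parameter at 31°N:
f = 2Ω sin φ = 2 × 7.29×10⁻⁵ × sin 31° = 7.51×10⁻⁵ s⁻¹
Pressure gradient: |∂P/∂n| = 300 Pa / 289000 m = 1.04×10⁻³ Pa/m
Geostrophic balance (pressure-gradient force = Coriolis force):
V_g = (1/(fρ)) |∂P/∂n| = 1.04×10⁻³ / (7.51×10⁻⁵ × 1.24) = 11.1 m/s
Converting: 11.1 m/s × 3.6 = 40.1 km/h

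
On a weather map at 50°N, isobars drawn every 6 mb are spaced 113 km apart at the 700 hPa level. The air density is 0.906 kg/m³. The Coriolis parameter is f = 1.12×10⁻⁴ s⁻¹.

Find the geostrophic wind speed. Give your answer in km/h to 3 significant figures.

Pressure gradient: |∂P/∂n| = 600 Pa / 113000 m = 5.31×10⁻³ Pa/m
Geostrophic balance (pressure-gradient force = Coriolis force):
V_g = (1/(fρ)) |∂P/∂n| = 5.31×10⁻³ / (1.12×10⁻⁴ × 0.906) = 52.3 m/s
Converting: 52.3 m/s × 3.6 = 188 km/h

188 km/h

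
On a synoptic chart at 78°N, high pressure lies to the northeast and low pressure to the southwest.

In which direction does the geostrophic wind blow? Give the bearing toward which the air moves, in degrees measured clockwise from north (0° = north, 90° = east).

315°

The pressure-gradient force points toward the southwest (bearing 225°).
Geostrophic balance: in the Northern Hemisphere the Coriolis force deflects motion to the right, so the geostrophic wind blows 90° to the right of the pressure-gradient force (low pressure on the left).
Rotating 225° by 90° clockwise gives 315° — the wind blows toward the northwest.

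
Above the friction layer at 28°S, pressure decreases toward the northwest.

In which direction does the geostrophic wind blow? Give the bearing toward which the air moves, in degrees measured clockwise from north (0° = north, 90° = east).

225°

The pressure-gradient force points toward the northwest (bearing 315°).
Geostrophic balance: in the Southern Hemisphere the Coriolis force deflects motion to the left, so the geostrophic wind blows 90° to the left of the pressure-gradient force (low pressure on the right).
Rotating 315° by 90° counterclockwise gives 225° — the wind blows toward the southwest.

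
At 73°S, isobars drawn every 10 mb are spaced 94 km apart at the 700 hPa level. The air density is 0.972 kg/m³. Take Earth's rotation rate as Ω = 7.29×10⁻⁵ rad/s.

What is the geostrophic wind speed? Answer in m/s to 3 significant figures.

78.5 m/s

Coriolis parameter at 73°S:
f = 2Ω sin φ = 2 × 7.29×10⁻⁵ × sin 73° = 1.39×10⁻⁴ s⁻¹
Pressure gradient: |∂P/∂n| = 1000 Pa / 94000 m = 1.06×10⁻² Pa/m
Geostrophic balance (pressure-gradient force = Coriolis force):
V_g = (1/(fρ)) |∂P/∂n| = 1.06×10⁻² / (1.39×10⁻⁴ × 0.972) = 78.5 m/s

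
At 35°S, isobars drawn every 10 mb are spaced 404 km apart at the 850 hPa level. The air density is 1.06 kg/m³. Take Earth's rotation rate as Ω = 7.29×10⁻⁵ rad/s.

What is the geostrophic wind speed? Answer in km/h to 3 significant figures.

101 km/h

Coriolis parameter at 35°S:
f = 2Ω sin φ = 2 × 7.29×10⁻⁵ × sin 35° = 8.36×10⁻⁵ s⁻¹
Pressure gradient: |∂P/∂n| = 1000 Pa / 404000 m = 2.48×10⁻³ Pa/m
Geostrophic balance (pressure-gradient force = Coriolis force):
V_g = (1/(fρ)) |∂P/∂n| = 2.48×10⁻³ / (8.36×10⁻⁵ × 1.06) = 27.9 m/s
Converting: 27.9 m/s × 3.6 = 101 km/h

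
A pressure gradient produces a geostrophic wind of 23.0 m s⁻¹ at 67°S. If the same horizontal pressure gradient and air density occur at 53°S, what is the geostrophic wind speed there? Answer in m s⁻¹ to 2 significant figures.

27 m s⁻¹

With the same pressure gradient and density, V_g ∝ 1/f ∝ 1/sin φ.
V₂ = V₁ · sin φ₁ / sin φ₂ = 23.0 × sin 67° / sin 53°
V₂ = 23.0 × 0.9205/0.7986 = 27 m s⁻¹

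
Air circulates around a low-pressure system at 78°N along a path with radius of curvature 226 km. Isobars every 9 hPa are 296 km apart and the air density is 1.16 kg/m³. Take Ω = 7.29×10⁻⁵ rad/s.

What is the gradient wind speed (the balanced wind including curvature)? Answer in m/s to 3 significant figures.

Coriolis parameter at 78°N:
f = 2Ω sin φ = 2 × 7.29×10⁻⁵ × sin 78° = 1.43×10⁻⁴ s⁻¹
Pressure gradient: |∂P/∂n| = 900 Pa / 296000 m = 3.04×10⁻³ Pa/m
Geostrophic speed: V_g = |∂P/∂n|/(fρ) = 3.04×10⁻³/(1.43×10⁻⁴ × 1.16) = 18.4 m/s
Around a low, centrifugal force acts outward with Coriolis, so pressure-gradient force balances both:
(1/ρ)|∂P/∂n| = fV + V²/R  →  V² + fR·V − fR·V_g = 0
With fR = 1.43×10⁻⁴ × 226×10³ m = 32.2 m/s:
V = [−fR + √((fR)² + 4 fR V_g)]/2 = [−32.2 + √(32.2² + 4×32.2×18.4)]/2 = 13.1 m/s
Subgeostrophic (V < V_g = 18.4 m/s), as expected around a low.

13.1 m/s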